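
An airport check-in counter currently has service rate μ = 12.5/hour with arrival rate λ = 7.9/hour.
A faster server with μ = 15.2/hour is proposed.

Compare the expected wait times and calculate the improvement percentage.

System 1: ρ₁ = 7.9/12.5 = 0.6320, W₁ = 1/(12.5-7.9) = 0.217391
System 2: ρ₂ = 7.9/15.2 = 0.5197, W₂ = 1/(15.2-7.9) = 0.136986
Improvement: (W₁-W₂)/W₁ = (0.217391-0.136986)/0.217391 = 36.99%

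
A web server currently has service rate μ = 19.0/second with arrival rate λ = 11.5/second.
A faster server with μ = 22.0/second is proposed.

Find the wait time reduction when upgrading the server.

System 1: ρ₁ = 11.5/19.0 = 0.6053, W₁ = 1/(19.0-11.5) = 0.13333
System 2: ρ₂ = 11.5/22.0 = 0.5227, W₂ = 1/(22.0-11.5) = 0.095238
Improvement: (W₁-W₂)/W₁ = (0.13333-0.095238)/0.13333 = 28.57%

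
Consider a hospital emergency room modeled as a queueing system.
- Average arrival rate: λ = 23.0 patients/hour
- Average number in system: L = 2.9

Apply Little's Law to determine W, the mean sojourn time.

Little's Law: L = λW, so W = L/λ
W = 2.9/23.0 = 0.1261 hours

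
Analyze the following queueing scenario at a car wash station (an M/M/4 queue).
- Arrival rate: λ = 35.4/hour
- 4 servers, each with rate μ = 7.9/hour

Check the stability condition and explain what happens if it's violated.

Stability requires ρ = λ/(cμ) < 1
ρ = 35.4/(4 × 7.9) = 35.4/31.60 = 1.1203
Since 1.1203 ≥ 1, the system is UNSTABLE.
Need c > λ/μ = 35.4/7.9 = 4.48.
Minimum servers needed: c = 5.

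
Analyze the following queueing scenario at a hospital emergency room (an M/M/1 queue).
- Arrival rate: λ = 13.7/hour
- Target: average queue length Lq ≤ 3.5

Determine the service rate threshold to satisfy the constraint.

For M/M/1: Lq = λ²/(μ(μ-λ))
Need Lq ≤ 3.5, i.e. μ(μ-λ) ≥ λ²/3.5
μ² - 13.7μ - 187.69/3.5 ≥ 0  →  μ² - 13.7μ - 53.625714 ≥ 0
Quadratic formula (positive root): μ = [λ + √(λ² + 4×53.625714)]/2
Discriminant: 187.69 + 4×53.625714 = 402.1929, √402.1929 = 20.05475
μ ≥ (13.7 + 20.05475)/2 = 16.8774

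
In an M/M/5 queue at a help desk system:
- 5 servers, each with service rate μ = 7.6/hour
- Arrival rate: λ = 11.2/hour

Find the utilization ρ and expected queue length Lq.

Traffic intensity: ρ = λ/(cμ) = 11.2/(5×7.6) = 0.2947
Since ρ = 0.2947 < 1, system is stable.
Offered load a = λ/μ = cρ = 11.2/7.6 = 1.4737
P₀ = [ Σₙ₌₀^4 aⁿ/n! + a^5/(5!(1-ρ)) ]⁻¹
Σ = a^0/0! + a^1/1! + a^2/2! + a^3/3! + a^4/4! = 1.0000 + 1.4737 + 1.0859 + 0.5334 + 0.1965 = 4.2895
a^5/(5!(1-ρ)) = 6.9506/(120 × 0.70526) = 0.08213
P₀ = 1/(4.2895 + 0.08213) = 0.2287
Lq = P₀·a^5·ρ / (5!(1-ρ)²) = 0.22875 × 6.9506 × 0.29474 / (120 × 0.49740) = 0.007851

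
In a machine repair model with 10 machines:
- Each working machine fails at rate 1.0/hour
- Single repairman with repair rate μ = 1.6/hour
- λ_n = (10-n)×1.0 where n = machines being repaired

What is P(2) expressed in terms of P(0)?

P(2)/P(0) = ∏_{i=0}^{2-1} λ_i/μ_{i+1}
= (10-0)×1.0/1.6 × (10-1)×1.0/1.6
= 35.1562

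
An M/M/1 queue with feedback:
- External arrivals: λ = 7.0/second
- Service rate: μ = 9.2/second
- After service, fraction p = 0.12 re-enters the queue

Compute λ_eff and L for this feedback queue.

Effective arrival rate: λ_eff = λ/(1-p) = 7.0/(1-0.12) = 7.0/0.88 = 7.95455
ρ = λ_eff/μ = 7.95455/9.2 = 0.864625
L = ρ/(1-ρ) = 0.864625/(1-0.864625) = 6.3869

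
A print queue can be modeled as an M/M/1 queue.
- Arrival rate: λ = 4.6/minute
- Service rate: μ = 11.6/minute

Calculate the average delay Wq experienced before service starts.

First, compute utilization: ρ = λ/μ = 4.6/11.6 = 0.3966
For M/M/1: Wq = λ/(μ(μ-λ))
Wq = 4.6/(11.6 × (11.6-4.6))
Wq = 4.6/(11.6 × 7.00)
Wq = 0.05665 minutes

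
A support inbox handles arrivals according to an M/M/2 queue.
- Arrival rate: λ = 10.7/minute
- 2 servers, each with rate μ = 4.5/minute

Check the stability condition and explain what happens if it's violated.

Stability requires ρ = λ/(cμ) < 1
ρ = 10.7/(2 × 4.5) = 10.7/9.00 = 1.1889
Since 1.1889 ≥ 1, the system is UNSTABLE.
Need c > λ/μ = 10.7/4.5 = 2.38.
Minimum servers needed: c = 3.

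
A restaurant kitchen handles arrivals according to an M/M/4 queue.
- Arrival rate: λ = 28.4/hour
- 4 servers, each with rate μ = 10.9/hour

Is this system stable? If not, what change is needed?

Stability requires ρ = λ/(cμ) < 1
ρ = 28.4/(4 × 10.9) = 28.4/43.60 = 0.6514
Since 0.6514 < 1, the system is STABLE.
The servers are busy 65.14% of the time.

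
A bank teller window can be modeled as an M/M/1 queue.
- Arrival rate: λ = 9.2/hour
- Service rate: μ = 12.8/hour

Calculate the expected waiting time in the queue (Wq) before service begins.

First, compute utilization: ρ = λ/μ = 9.2/12.8 = 0.7187
For M/M/1: Wq = λ/(μ(μ-λ))
Wq = 9.2/(12.8 × (12.8-9.2))
Wq = 9.2/(12.8 × 3.60)
Wq = 0.1997 hours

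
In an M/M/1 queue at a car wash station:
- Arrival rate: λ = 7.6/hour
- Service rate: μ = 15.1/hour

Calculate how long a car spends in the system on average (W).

First, compute utilization: ρ = λ/μ = 7.6/15.1 = 0.5033
For M/M/1: W = 1/(μ-λ)
W = 1/(15.1-7.6) = 1/7.50
W = 0.1333 hours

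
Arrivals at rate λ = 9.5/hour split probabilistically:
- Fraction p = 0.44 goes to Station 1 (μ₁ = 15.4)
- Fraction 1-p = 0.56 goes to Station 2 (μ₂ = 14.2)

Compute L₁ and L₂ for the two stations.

Effective rates: λ₁ = 9.5×0.44 = 4.18, λ₂ = 9.5×0.56 = 5.32
Station 1: ρ₁ = 4.18/15.4 = 0.2714, L₁ = ρ₁/(1-ρ₁) = 0.2714/(1-0.2714) = 0.3725
Station 2: ρ₂ = 5.32/14.2 = 0.37465, L₂ = ρ₂/(1-ρ₂) = 0.37465/(1-0.37465) = 0.5991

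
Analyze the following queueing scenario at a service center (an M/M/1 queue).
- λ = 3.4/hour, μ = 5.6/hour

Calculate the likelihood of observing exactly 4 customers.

ρ = λ/μ = 3.4/5.6 = 0.60714
P(n) = (1-ρ)ρⁿ
P(4) = (1-0.60714) × 0.60714^4
P(4) = 0.39286 × 0.13588
P(4) = 0.05338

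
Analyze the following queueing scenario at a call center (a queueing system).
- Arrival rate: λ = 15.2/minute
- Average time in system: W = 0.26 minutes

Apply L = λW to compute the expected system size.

Little's Law: L = λW
L = 15.2 × 0.26 = 3.9520 calls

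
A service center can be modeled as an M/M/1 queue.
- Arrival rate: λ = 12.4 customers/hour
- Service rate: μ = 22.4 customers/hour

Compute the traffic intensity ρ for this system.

Server utilization: ρ = λ/μ
ρ = 12.4/22.4 = 0.5536
The server is busy 55.36% of the time.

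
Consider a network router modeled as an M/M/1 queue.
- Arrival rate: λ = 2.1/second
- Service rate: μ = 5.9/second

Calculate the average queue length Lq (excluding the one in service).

ρ = λ/μ = 2.1/5.9 = 0.3559
For M/M/1: Lq = λ²/(μ(μ-λ))
Lq = 4.41/(5.9 × 3.80)
Lq = 0.1967 packets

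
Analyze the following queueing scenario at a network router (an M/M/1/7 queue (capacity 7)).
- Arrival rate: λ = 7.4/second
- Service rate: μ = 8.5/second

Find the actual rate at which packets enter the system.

ρ = λ/μ = 7.4/8.5 = 0.87059
P₀ = (1-ρ)/(1-ρ^(K+1)) = (1-0.87059)/(1-0.87059^8) = 0.1294/0.6700 = 0.1931
P_K = P₀×ρ^K = 0.19315 × 0.87059^7 = 0.19315 × 0.37905 = 0.07321
λ_eff = λ(1-P_K) = 7.4 × (1 - 0.07321) = 7.4 × 0.92679 = 6.8582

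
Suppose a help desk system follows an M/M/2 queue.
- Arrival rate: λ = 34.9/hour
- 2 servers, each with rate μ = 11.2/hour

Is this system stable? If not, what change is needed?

Stability requires ρ = λ/(cμ) < 1
ρ = 34.9/(2 × 11.2) = 34.9/22.40 = 1.5580
Since 1.5580 ≥ 1, the system is UNSTABLE.
Need c > λ/μ = 34.9/11.2 = 3.12.
Minimum servers needed: c = 4.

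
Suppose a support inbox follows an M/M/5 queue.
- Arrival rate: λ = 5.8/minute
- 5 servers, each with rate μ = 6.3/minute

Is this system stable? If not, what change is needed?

Stability requires ρ = λ/(cμ) < 1
ρ = 5.8/(5 × 6.3) = 5.8/31.50 = 0.1841
Since 0.1841 < 1, the system is STABLE.
The servers are busy 18.41% of the time.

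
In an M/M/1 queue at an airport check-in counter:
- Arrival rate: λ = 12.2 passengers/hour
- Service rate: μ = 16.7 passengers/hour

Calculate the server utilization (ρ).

Server utilization: ρ = λ/μ
ρ = 12.2/16.7 = 0.7305
The server is busy 73.05% of the time.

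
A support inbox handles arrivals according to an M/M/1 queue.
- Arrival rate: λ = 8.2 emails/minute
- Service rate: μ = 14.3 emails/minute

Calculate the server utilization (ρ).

Server utilization: ρ = λ/μ
ρ = 8.2/14.3 = 0.5734
The server is busy 57.34% of the time.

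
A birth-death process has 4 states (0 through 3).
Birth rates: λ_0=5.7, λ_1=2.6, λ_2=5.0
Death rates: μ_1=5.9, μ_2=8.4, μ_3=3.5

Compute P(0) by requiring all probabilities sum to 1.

Ratios P(n)/P(0) = (λ₀···λₙ₋₁)/(μ₁···μₙ):
P(1)/P(0) = (5.7)/(5.9) = 0.9661
P(2)/P(0) = (5.7×2.6)/(5.9×8.4) = 0.2990
P(3)/P(0) = (5.7×2.6×5.0)/(5.9×8.4×3.5) = 0.4272

Normalization: ∑ P(n) = 1
P(0) × (1.0000 + 0.9661 + 0.2990 + 0.4272) = 1
P(0) × 2.6923 = 1
P(0) = 1/2.6923 = 0.3714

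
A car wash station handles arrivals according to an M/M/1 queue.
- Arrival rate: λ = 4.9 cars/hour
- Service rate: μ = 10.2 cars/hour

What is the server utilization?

Server utilization: ρ = λ/μ
ρ = 4.9/10.2 = 0.4804
The server is busy 48.04% of the time.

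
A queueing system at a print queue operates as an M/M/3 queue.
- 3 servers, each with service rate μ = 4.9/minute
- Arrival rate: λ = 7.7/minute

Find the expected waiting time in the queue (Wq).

Traffic intensity: ρ = λ/(cμ) = 7.7/(3×4.9) = 0.5238
Since ρ = 0.5238 < 1, system is stable.
Offered load a = λ/μ = cρ = 7.7/4.9 = 1.5714
P₀ = [ Σₙ₌₀^2 aⁿ/n! + a^3/(3!(1-ρ)) ]⁻¹
Σ = a^0/0! + a^1/1! + a^2/2! = 1.0000 + 1.5714 + 1.2347 = 3.8061
a^3/(3!(1-ρ)) = 3.8805/(6 × 0.47619) = 1.3582
P₀ = 1/(3.8061 + 1.3582) = 0.1936
Lq = P₀·a^3·ρ / (3!(1-ρ)²) = 0.19364 × 3.8805 × 0.52381 / (6 × 0.22676) = 0.2893
Wq = Lq/λ = 0.2893/7.7 = 0.03757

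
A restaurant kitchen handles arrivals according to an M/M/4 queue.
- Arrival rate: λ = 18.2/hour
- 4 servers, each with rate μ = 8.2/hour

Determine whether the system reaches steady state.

Stability requires ρ = λ/(cμ) < 1
ρ = 18.2/(4 × 8.2) = 18.2/32.80 = 0.5549
Since 0.5549 < 1, the system is STABLE.
The servers are busy 55.49% of the time.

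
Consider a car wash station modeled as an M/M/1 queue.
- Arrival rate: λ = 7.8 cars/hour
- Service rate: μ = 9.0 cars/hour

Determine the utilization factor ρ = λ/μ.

Server utilization: ρ = λ/μ
ρ = 7.8/9.0 = 0.8667
The server is busy 86.67% of the time.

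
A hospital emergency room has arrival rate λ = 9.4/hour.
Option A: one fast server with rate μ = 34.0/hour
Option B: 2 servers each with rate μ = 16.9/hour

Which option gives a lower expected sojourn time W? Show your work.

Option A: single server μ = 34.0 (M/M/1)
  ρ_A = 9.4/34.0 = 0.2765
  W_A = 1/(μ-λ) = 1/(34.0-9.4) = 1/24.60 = 0.04065

Option B: 2 servers μ = 16.9 (M/M/2)
  ρ_B = λ/(cμ) = 9.4/(2×16.9) = 0.2781
  Offered load a = λ/μ = cρ = 9.4/16.9 = 0.5562
  P₀ = [ Σₙ₌₀^1 aⁿ/n! + a^2/(2!(1-ρ)) ]⁻¹
  Σ = a^0/0! + a^1/1! = 1.0000 + 0.5562 = 1.5562
  a^2/(2!(1-ρ)) = 0.3094/(2 × 0.7219) = 0.2143
  P₀ = 1/(1.5562 + 0.2143) = 0.5648
  Lq = P₀·a^2·ρ / (2!(1-ρ)²) = 0.5648 × 0.3094 × 0.2781 / (2 × 0.5211) = 0.04663
  Wq_B = Lq/λ = 0.046625/9.4 = 0.004960
  W_B = Wq_B + 1/μ = 0.004960 + 0.05917 = 0.06413

Since W_A = 0.04065 < W_B = 0.06413, Option A (single fast server) has the shorter time in system.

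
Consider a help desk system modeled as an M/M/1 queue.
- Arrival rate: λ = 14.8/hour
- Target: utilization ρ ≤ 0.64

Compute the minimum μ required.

ρ = λ/μ, so μ = λ/ρ
μ ≥ 14.8/0.64 = 23.1250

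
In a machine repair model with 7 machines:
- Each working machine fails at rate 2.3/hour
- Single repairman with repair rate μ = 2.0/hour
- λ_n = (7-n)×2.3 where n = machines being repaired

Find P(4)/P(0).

P(4)/P(0) = ∏_{i=0}^{4-1} λ_i/μ_{i+1}
= (7-0)×2.3/2.0 × (7-1)×2.3/2.0 × (7-2)×2.3/2.0 × (7-3)×2.3/2.0
= 1469.1652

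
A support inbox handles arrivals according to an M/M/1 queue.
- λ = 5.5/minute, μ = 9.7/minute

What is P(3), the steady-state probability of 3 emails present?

ρ = λ/μ = 5.5/9.7 = 0.5670
P(n) = (1-ρ)ρⁿ
P(3) = (1-0.5670) × 0.5670^3
P(3) = 0.43300 × 0.18228
P(3) = 0.07893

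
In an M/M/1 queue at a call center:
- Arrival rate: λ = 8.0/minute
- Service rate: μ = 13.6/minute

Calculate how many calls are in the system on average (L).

ρ = λ/μ = 8.0/13.6 = 0.5882
For M/M/1: L = λ/(μ-λ)
L = 8.0/(13.6-8.0) = 8.0/5.60
L = 1.4286 calls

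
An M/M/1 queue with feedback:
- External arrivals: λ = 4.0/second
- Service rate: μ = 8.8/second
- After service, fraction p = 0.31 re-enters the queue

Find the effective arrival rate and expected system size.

Effective arrival rate: λ_eff = λ/(1-p) = 4.0/(1-0.31) = 4.0/0.69 = 5.7971
ρ = λ_eff/μ = 5.7971/8.8 = 0.65876
L = ρ/(1-ρ) = 0.65876/(1-0.65876) = 1.9305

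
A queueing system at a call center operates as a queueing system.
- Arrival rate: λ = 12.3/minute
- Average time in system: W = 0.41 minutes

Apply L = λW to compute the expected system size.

Little's Law: L = λW
L = 12.3 × 0.41 = 5.0430 calls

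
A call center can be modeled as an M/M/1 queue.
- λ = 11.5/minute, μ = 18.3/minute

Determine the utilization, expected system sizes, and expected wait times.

Step 1: ρ = λ/μ = 11.5/18.3 = 0.6284
Step 2: L = λ/(μ-λ) = 11.5/6.80 = 1.6912
Step 3: Lq = λ²/(μ(μ-λ)) = 132.25/(18.3×6.80) = 1.0628
Step 4: W = 1/(μ-λ) = 1/6.80 = 0.14706
Step 5: Wq = λ/(μ(μ-λ)) = 11.5/(18.3×6.80) = 0.09241
Step 6: P(0) = 1-ρ = 0.3716
Verify: L = λW = 11.5×0.14706 = 1.6912 ✔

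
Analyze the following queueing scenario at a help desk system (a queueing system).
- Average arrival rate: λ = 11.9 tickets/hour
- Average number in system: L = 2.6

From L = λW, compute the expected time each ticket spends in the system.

Little's Law: L = λW, so W = L/λ
W = 2.6/11.9 = 0.2185 hours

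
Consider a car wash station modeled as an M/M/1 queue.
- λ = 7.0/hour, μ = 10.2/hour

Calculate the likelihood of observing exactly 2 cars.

ρ = λ/μ = 7.0/10.2 = 0.6863
P(n) = (1-ρ)ρⁿ
P(2) = (1-0.6863) × 0.6863^2
P(2) = 0.3137 × 0.4710
P(2) = 0.1478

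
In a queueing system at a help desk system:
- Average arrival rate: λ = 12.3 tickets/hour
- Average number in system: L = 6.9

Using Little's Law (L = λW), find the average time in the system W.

Little's Law: L = λW, so W = L/λ
W = 6.9/12.3 = 0.5610 hours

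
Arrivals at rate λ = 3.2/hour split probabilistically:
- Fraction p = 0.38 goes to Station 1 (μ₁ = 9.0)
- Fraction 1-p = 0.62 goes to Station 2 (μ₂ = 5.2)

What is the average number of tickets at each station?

Effective rates: λ₁ = 3.2×0.38 = 1.216, λ₂ = 3.2×0.62 = 1.984
Station 1: ρ₁ = 1.216/9.0 = 0.1351, L₁ = ρ₁/(1-ρ₁) = 0.1351/(1-0.1351) = 0.1562
Station 2: ρ₂ = 1.984/5.2 = 0.38154, L₂ = ρ₂/(1-ρ₂) = 0.38154/(1-0.38154) = 0.6169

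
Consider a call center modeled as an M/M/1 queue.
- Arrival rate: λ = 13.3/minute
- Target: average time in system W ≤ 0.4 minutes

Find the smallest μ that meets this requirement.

For M/M/1: W = 1/(μ-λ)
Need W ≤ 0.4, so 1/(μ-λ) ≤ 0.4
μ - λ ≥ 1/0.4 = 2.5000
μ ≥ 13.3 + 2.5000 = 15.8000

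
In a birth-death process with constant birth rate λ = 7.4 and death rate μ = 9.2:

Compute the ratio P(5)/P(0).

For constant rates: P(n)/P(0) = (λ/μ)^n
P(5)/P(0) = (7.4/9.2)^5 = 0.80435^5 = 0.3367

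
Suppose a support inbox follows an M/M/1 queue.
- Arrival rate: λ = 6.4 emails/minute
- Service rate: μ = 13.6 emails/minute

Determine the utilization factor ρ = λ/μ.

Server utilization: ρ = λ/μ
ρ = 6.4/13.6 = 0.4706
The server is busy 47.06% of the time.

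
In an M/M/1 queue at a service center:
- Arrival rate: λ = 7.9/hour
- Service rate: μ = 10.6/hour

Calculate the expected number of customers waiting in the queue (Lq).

ρ = λ/μ = 7.9/10.6 = 0.7453
For M/M/1: Lq = λ²/(μ(μ-λ))
Lq = 62.41/(10.6 × 2.70)
Lq = 2.1806 customers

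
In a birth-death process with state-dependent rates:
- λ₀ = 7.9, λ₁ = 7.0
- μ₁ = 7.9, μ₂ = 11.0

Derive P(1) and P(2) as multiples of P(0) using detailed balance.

Balance equations:
State 0: λ₀P₀ = μ₁P₁ → P₁ = (λ₀/μ₁)P₀ = (7.9/7.9)P₀ = 1.0000P₀
State 1: P₂ = (λ₀λ₁)/(μ₁μ₂)P₀ = (7.9×7.0)/(7.9×11.0)P₀ = 0.6364P₀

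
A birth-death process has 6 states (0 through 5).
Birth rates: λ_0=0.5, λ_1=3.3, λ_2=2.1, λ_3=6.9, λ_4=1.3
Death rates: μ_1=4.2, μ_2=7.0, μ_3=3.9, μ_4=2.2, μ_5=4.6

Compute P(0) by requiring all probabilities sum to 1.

Ratios P(n)/P(0) = (λ₀···λₙ₋₁)/(μ₁···μₙ):
P(1)/P(0) = (0.5)/(4.2) = 0.11905
P(2)/P(0) = (0.5×3.3)/(4.2×7.0) = 0.056122
P(3)/P(0) = (0.5×3.3×2.1)/(4.2×7.0×3.9) = 0.030220
P(4)/P(0) = (0.5×3.3×2.1×6.9)/(4.2×7.0×3.9×2.2) = 0.094780
P(5)/P(0) = (0.5×3.3×2.1×6.9×1.3)/(4.2×7.0×3.9×2.2×4.6) = 0.026786

Normalization: ∑ P(n) = 1
P(0) × (1.0000 + 0.11905 + 0.056122 + 0.030220 + 0.094780 + 0.026786) = 1
P(0) × 1.3270 = 1
P(0) = 1/1.3270 = 0.7536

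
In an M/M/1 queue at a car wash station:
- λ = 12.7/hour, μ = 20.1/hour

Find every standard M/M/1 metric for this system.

Step 1: ρ = λ/μ = 12.7/20.1 = 0.6318
Step 2: L = λ/(μ-λ) = 12.7/7.40 = 1.7162
Step 3: Lq = λ²/(μ(μ-λ)) = 161.29/(20.1×7.40) = 1.0844
Step 4: W = 1/(μ-λ) = 1/7.40 = 0.135135
Step 5: Wq = λ/(μ(μ-λ)) = 12.7/(20.1×7.40) = 0.08538
Step 6: P(0) = 1-ρ = 0.3682
Verify: L = λW = 12.7×0.135135 = 1.7162 ✔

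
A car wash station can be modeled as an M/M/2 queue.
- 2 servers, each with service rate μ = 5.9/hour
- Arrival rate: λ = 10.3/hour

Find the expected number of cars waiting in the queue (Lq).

Traffic intensity: ρ = λ/(cμ) = 10.3/(2×5.9) = 0.8729
Since ρ = 0.8729 < 1, system is stable.
Offered load a = λ/μ = cρ = 10.3/5.9 = 1.7458
P₀ = [ Σₙ₌₀^1 aⁿ/n! + a^2/(2!(1-ρ)) ]⁻¹
Σ = a^0/0! + a^1/1! = 1.0000 + 1.7458 = 2.7458
a^2/(2!(1-ρ)) = 3.047687/(2 × 0.1271186) = 11.9876
P₀ = 1/(2.7458 + 11.9876) = 0.06787
Lq = P₀·a^2·ρ / (2!(1-ρ)²) = 0.067873 × 3.0477 × 0.87288 / (2 × 0.016159) = 5.5870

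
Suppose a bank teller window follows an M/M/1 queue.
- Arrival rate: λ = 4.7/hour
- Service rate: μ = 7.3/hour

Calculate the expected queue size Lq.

ρ = λ/μ = 4.7/7.3 = 0.6438
For M/M/1: Lq = λ²/(μ(μ-λ))
Lq = 22.09/(7.3 × 2.60)
Lq = 1.1639 transactions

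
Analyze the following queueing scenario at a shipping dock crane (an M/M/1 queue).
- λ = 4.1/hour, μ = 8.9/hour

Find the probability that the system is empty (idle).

ρ = λ/μ = 4.1/8.9 = 0.4607
P(0) = 1 - ρ = 1 - 0.4607 = 0.5393
The server is idle 53.93% of the time.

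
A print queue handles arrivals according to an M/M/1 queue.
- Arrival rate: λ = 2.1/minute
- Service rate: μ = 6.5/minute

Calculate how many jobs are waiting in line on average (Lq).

ρ = λ/μ = 2.1/6.5 = 0.3231
For M/M/1: Lq = λ²/(μ(μ-λ))
Lq = 4.41/(6.5 × 4.40)
Lq = 0.1542 jobs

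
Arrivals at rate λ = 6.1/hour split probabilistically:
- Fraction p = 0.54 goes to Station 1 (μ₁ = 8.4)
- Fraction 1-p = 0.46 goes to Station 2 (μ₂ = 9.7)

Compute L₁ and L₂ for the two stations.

Effective rates: λ₁ = 6.1×0.54 = 3.294, λ₂ = 6.1×0.46 = 2.806
Station 1: ρ₁ = 3.294/8.4 = 0.39214, L₁ = ρ₁/(1-ρ₁) = 0.39214/(1-0.39214) = 0.6451
Station 2: ρ₂ = 2.806/9.7 = 0.28928, L₂ = ρ₂/(1-ρ₂) = 0.28928/(1-0.28928) = 0.4070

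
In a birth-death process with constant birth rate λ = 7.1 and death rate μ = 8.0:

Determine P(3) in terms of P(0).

For constant rates: P(n)/P(0) = (λ/μ)^n
P(3)/P(0) = (7.1/8.0)^3 = 0.8875^3 = 0.6990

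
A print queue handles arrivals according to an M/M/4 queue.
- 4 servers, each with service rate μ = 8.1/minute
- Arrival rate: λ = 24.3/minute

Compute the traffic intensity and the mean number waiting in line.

Traffic intensity: ρ = λ/(cμ) = 24.3/(4×8.1) = 0.7500
Since ρ = 0.7500 < 1, system is stable.
Offered load a = λ/μ = cρ = 24.3/8.1 = 3.0000
P₀ = [ Σₙ₌₀^3 aⁿ/n! + a^4/(4!(1-ρ)) ]⁻¹
Σ = a^0/0! + a^1/1! + a^2/2! + a^3/3! = 1.0000 + 3.0000 + 4.5000 + 4.5000 = 13.0000
a^4/(4!(1-ρ)) = 81.0000/(24 × 0.2500) = 13.5000
P₀ = 1/(13.0000 + 13.5000) = 0.03774
Lq = P₀·a^4·ρ / (4!(1-ρ)²) = 0.037736 × 81.0000 × 0.75000 / (24 × 0.062500) = 1.5283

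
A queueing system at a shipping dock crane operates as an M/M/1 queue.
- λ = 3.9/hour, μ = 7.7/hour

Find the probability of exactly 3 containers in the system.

ρ = λ/μ = 3.9/7.7 = 0.5065
P(n) = (1-ρ)ρⁿ
P(3) = (1-0.5065) × 0.5065^3
P(3) = 0.493500 × 0.129939
P(3) = 0.06412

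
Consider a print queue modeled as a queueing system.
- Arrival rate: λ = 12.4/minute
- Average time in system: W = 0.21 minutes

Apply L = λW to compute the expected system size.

Little's Law: L = λW
L = 12.4 × 0.21 = 2.6040 jobs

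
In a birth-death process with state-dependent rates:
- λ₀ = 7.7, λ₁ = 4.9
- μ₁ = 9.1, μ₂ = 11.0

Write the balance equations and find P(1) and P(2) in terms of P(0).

Balance equations:
State 0: λ₀P₀ = μ₁P₁ → P₁ = (λ₀/μ₁)P₀ = (7.7/9.1)P₀ = 0.8462P₀
State 1: P₂ = (λ₀λ₁)/(μ₁μ₂)P₀ = (7.7×4.9)/(9.1×11.0)P₀ = 0.3769P₀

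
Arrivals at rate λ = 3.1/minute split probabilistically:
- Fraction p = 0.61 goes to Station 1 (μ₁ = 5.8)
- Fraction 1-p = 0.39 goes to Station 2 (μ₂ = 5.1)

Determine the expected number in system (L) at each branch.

Effective rates: λ₁ = 3.1×0.61 = 1.891, λ₂ = 3.1×0.39 = 1.209
Station 1: ρ₁ = 1.891/5.8 = 0.326034, L₁ = ρ₁/(1-ρ₁) = 0.326034/(1-0.326034) = 0.4838
Station 2: ρ₂ = 1.209/5.1 = 0.23706, L₂ = ρ₂/(1-ρ₂) = 0.23706/(1-0.23706) = 0.3107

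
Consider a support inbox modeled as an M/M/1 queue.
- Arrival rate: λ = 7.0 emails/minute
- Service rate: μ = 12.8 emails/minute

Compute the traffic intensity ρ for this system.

Server utilization: ρ = λ/μ
ρ = 7.0/12.8 = 0.5469
The server is busy 54.69% of the time.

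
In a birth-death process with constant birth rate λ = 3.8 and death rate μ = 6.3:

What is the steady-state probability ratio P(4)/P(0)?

For constant rates: P(n)/P(0) = (λ/μ)^n
P(4)/P(0) = (3.8/6.3)^4 = 0.6032^4 = 0.1324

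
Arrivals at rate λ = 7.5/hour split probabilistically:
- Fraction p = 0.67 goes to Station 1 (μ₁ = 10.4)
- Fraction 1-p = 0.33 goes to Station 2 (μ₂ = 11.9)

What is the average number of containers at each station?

Effective rates: λ₁ = 7.5×0.67 = 5.025, λ₂ = 7.5×0.33 = 2.475
Station 1: ρ₁ = 5.025/10.4 = 0.48317, L₁ = ρ₁/(1-ρ₁) = 0.48317/(1-0.48317) = 0.9349
Station 2: ρ₂ = 2.475/11.9 = 0.2080, L₂ = ρ₂/(1-ρ₂) = 0.2080/(1-0.2080) = 0.2626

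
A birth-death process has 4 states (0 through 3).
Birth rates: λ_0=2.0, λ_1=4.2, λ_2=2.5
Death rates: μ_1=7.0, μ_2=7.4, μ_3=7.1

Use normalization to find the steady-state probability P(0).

Ratios P(n)/P(0) = (λ₀···λₙ₋₁)/(μ₁···μₙ):
P(1)/P(0) = (2.0)/(7.0) = 0.2857
P(2)/P(0) = (2.0×4.2)/(7.0×7.4) = 0.1622
P(3)/P(0) = (2.0×4.2×2.5)/(7.0×7.4×7.1) = 0.05710

Normalization: ∑ P(n) = 1
P(0) × (1.0000 + 0.2857 + 0.1622 + 0.05710) = 1
P(0) × 1.5050 = 1
P(0) = 1/1.5050 = 0.6645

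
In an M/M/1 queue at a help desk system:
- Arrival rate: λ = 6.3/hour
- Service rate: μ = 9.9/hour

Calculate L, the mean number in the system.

ρ = λ/μ = 6.3/9.9 = 0.6364
For M/M/1: L = λ/(μ-λ)
L = 6.3/(9.9-6.3) = 6.3/3.60
L = 1.7500 tickets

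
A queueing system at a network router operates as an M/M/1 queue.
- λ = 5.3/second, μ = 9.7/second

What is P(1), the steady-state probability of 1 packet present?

ρ = λ/μ = 5.3/9.7 = 0.5464
P(n) = (1-ρ)ρⁿ
P(1) = (1-0.5464) × 0.5464^1
P(1) = 0.4536 × 0.5464
P(1) = 0.2478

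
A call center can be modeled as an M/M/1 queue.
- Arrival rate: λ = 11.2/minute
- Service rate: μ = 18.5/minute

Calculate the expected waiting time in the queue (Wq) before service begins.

First, compute utilization: ρ = λ/μ = 11.2/18.5 = 0.6054
For M/M/1: Wq = λ/(μ(μ-λ))
Wq = 11.2/(18.5 × (18.5-11.2))
Wq = 11.2/(18.5 × 7.30)
Wq = 0.08293 minutes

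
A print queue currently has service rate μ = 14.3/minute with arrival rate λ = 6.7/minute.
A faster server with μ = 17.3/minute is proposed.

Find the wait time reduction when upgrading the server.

System 1: ρ₁ = 6.7/14.3 = 0.4685, W₁ = 1/(14.3-6.7) = 0.13158
System 2: ρ₂ = 6.7/17.3 = 0.3873, W₂ = 1/(17.3-6.7) = 0.094340
Improvement: (W₁-W₂)/W₁ = (0.13158-0.094340)/0.13158 = 28.30%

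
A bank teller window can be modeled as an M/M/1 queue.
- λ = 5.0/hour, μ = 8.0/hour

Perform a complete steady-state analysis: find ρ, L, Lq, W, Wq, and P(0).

Step 1: ρ = λ/μ = 5.0/8.0 = 0.6250
Step 2: L = λ/(μ-λ) = 5.0/3.00 = 1.6667
Step 3: Lq = λ²/(μ(μ-λ)) = 25.00/(8.0×3.00) = 1.0417
Step 4: W = 1/(μ-λ) = 1/3.00 = 0.33333
Step 5: Wq = λ/(μ(μ-λ)) = 5.0/(8.0×3.00) = 0.2083
Step 6: P(0) = 1-ρ = 0.3750
Verify: L = λW = 5.0×0.33333 = 1.6667 ✔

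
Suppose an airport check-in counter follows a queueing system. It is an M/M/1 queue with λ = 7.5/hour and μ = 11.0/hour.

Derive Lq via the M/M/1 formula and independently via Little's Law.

Method 1 (direct): Lq = λ²/(μ(μ-λ)) = 56.25/(11.0 × 3.50) = 1.4610

Method 2 (Little's Law):
W = 1/(μ-λ) = 1/3.50 = 0.2857
Wq = W - 1/μ = 0.2857 - 0.09091 = 0.1948
Lq = λWq = 7.5 × 0.1948 = 1.4610 ✔ (matches Method 1)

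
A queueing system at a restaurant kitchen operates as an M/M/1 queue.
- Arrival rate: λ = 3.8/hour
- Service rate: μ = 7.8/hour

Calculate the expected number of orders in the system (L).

ρ = λ/μ = 3.8/7.8 = 0.4872
For M/M/1: L = λ/(μ-λ)
L = 3.8/(7.8-3.8) = 3.8/4.00
L = 0.9500 orders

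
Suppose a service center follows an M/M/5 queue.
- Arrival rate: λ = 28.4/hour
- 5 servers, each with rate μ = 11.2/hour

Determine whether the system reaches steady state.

Stability requires ρ = λ/(cμ) < 1
ρ = 28.4/(5 × 11.2) = 28.4/56.00 = 0.5071
Since 0.5071 < 1, the system is STABLE.
The servers are busy 50.71% of the time.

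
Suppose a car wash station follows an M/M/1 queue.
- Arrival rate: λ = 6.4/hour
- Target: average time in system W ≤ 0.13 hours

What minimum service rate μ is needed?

For M/M/1: W = 1/(μ-λ)
Need W ≤ 0.13, so 1/(μ-λ) ≤ 0.13
μ - λ ≥ 1/0.13 = 7.6923
μ ≥ 6.4 + 7.6923 = 14.0923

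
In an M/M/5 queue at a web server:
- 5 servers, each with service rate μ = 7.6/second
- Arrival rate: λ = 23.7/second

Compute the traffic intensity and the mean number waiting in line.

Traffic intensity: ρ = λ/(cμ) = 23.7/(5×7.6) = 0.6237
Since ρ = 0.6237 < 1, system is stable.
Offered load a = λ/μ = cρ = 23.7/7.6 = 3.1184
P₀ = [ Σₙ₌₀^4 aⁿ/n! + a^5/(5!(1-ρ)) ]⁻¹
Σ = a^0/0! + a^1/1! + a^2/2! + a^3/3! + a^4/4! = 1.0000 + 3.1184 + 4.8623 + 5.0542 + 3.9403 = 17.9752
a^5/(5!(1-ρ)) = 294.8993/(120 × 0.376316) = 6.5304
P₀ = 1/(17.9752 + 6.5304) = 0.04081
Lq = P₀·a^5·ρ / (5!(1-ρ)²) = 0.04081 × 294.8993 × 0.6237 / (120 × 0.1416) = 0.4417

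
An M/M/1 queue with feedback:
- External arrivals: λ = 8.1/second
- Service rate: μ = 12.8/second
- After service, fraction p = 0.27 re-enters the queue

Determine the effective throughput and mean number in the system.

Effective arrival rate: λ_eff = λ/(1-p) = 8.1/(1-0.27) = 8.1/0.73 = 11.09589
ρ = λ_eff/μ = 11.09589/12.8 = 0.8668664
L = ρ/(1-ρ) = 0.8668664/(1-0.8668664) = 6.5113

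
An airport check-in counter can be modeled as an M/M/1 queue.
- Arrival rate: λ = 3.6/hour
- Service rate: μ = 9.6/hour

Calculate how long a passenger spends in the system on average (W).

First, compute utilization: ρ = λ/μ = 3.6/9.6 = 0.3750
For M/M/1: W = 1/(μ-λ)
W = 1/(9.6-3.6) = 1/6.00
W = 0.1667 hours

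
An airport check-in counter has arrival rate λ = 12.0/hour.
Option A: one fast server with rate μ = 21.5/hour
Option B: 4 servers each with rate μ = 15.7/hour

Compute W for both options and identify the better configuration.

Option A: single server μ = 21.5 (M/M/1)
  ρ_A = 12.0/21.5 = 0.5581
  W_A = 1/(μ-λ) = 1/(21.5-12.0) = 1/9.50 = 0.1053

Option B: 4 servers μ = 15.7 (M/M/4)
  ρ_B = λ/(cμ) = 12.0/(4×15.7) = 0.1911
  Offered load a = λ/μ = cρ = 12.0/15.7 = 0.7643
  P₀ = [ Σₙ₌₀^3 aⁿ/n! + a^4/(4!(1-ρ)) ]⁻¹
  Σ = a^0/0! + a^1/1! + a^2/2! + a^3/3! = 1.0000 + 0.76433 + 0.29210 + 0.074421 = 2.1309
  a^4/(4!(1-ρ)) = 0.3413/(24 × 0.8089) = 0.01758
  P₀ = 1/(2.13085 + 0.0175797) = 0.4655
  Lq = P₀·a^4·ρ / (4!(1-ρ)²) = 0.4655 × 0.3413 × 0.1911 / (24 × 0.6543) = 0.001933
  Wq_B = Lq/λ = 0.0019329/12.0 = 0.00016107
  W_B = Wq_B + 1/μ = 0.00016107 + 0.063694 = 0.06386

Since W_B = 0.06386 < W_A = 0.1053, Option B (multiple servers) has the shorter time in system.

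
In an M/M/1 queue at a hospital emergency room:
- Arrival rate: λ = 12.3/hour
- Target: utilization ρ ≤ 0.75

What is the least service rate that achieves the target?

ρ = λ/μ, so μ = λ/ρ
μ ≥ 12.3/0.75 = 16.4000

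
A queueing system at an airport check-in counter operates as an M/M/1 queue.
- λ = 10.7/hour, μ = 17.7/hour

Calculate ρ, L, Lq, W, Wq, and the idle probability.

Step 1: ρ = λ/μ = 10.7/17.7 = 0.6045
Step 2: L = λ/(μ-λ) = 10.7/7.00 = 1.5286
Step 3: Lq = λ²/(μ(μ-λ)) = 114.49/(17.7×7.00) = 0.9241
Step 4: W = 1/(μ-λ) = 1/7.00 = 0.14286
Step 5: Wq = λ/(μ(μ-λ)) = 10.7/(17.7×7.00) = 0.08636
Step 6: P(0) = 1-ρ = 0.3955
Verify: L = λW = 10.7×0.14286 = 1.5286 ✔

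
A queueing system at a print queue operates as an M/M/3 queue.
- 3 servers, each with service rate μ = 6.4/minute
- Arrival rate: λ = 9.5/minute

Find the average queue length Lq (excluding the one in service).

Traffic intensity: ρ = λ/(cμ) = 9.5/(3×6.4) = 0.4948
Since ρ = 0.4948 < 1, system is stable.
Offered load a = λ/μ = cρ = 9.5/6.4 = 1.4844
P₀ = [ Σₙ₌₀^2 aⁿ/n! + a^3/(3!(1-ρ)) ]⁻¹
Σ = a^0/0! + a^1/1! + a^2/2! = 1.0000 + 1.4844 + 1.1017 = 3.5861
a^3/(3!(1-ρ)) = 3.2706/(6 × 0.5052) = 1.0790
P₀ = 1/(3.5861 + 1.0790) = 0.2144
Lq = P₀·a^3·ρ / (3!(1-ρ)²) = 0.21436 × 3.2706 × 0.49479 / (6 × 0.25524) = 0.2265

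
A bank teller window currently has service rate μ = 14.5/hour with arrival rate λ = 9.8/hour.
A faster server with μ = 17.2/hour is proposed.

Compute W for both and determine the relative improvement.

System 1: ρ₁ = 9.8/14.5 = 0.6759, W₁ = 1/(14.5-9.8) = 0.21277
System 2: ρ₂ = 9.8/17.2 = 0.5698, W₂ = 1/(17.2-9.8) = 0.13514
Improvement: (W₁-W₂)/W₁ = (0.21277-0.13514)/0.21277 = 36.49%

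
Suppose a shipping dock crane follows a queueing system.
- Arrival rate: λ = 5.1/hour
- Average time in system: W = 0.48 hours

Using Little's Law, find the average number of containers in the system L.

Little's Law: L = λW
L = 5.1 × 0.48 = 2.4480 containers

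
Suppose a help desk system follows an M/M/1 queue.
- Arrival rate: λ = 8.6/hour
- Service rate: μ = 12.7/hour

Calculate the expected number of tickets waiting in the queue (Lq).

ρ = λ/μ = 8.6/12.7 = 0.6772
For M/M/1: Lq = λ²/(μ(μ-λ))
Lq = 73.96/(12.7 × 4.10)
Lq = 1.4204 tickets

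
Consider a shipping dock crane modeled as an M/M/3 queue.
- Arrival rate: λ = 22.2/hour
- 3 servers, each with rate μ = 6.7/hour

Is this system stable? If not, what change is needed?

Stability requires ρ = λ/(cμ) < 1
ρ = 22.2/(3 × 6.7) = 22.2/20.10 = 1.1045
Since 1.1045 ≥ 1, the system is UNSTABLE.
Need c > λ/μ = 22.2/6.7 = 3.31.
Minimum servers needed: c = 4.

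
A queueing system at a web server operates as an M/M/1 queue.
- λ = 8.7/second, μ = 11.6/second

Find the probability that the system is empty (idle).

ρ = λ/μ = 8.7/11.6 = 0.7500
P(0) = 1 - ρ = 1 - 0.7500 = 0.2500
The server is idle 25.00% of the time.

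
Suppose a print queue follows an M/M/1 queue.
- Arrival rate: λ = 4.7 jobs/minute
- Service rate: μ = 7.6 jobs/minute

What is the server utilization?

Server utilization: ρ = λ/μ
ρ = 4.7/7.6 = 0.6184
The server is busy 61.84% of the time.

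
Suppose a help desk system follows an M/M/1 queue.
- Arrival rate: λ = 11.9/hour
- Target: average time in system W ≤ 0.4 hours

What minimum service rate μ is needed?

For M/M/1: W = 1/(μ-λ)
Need W ≤ 0.4, so 1/(μ-λ) ≤ 0.4
μ - λ ≥ 1/0.4 = 2.5000
μ ≥ 11.9 + 2.5000 = 14.4000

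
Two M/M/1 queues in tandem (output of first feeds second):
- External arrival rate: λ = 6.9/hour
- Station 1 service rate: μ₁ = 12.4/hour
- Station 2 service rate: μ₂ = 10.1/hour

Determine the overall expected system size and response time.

By Jackson's theorem, each station behaves as independent M/M/1.
Station 1: ρ₁ = 6.9/12.4 = 0.5565, L₁ = ρ₁/(1-ρ₁) = λ/(μ₁-λ) = 6.9/5.50 = 1.2545
Station 2: ρ₂ = 6.9/10.1 = 0.6832, L₂ = ρ₂/(1-ρ₂) = λ/(μ₂-λ) = 6.9/3.20 = 2.1563
Total: L = L₁ + L₂ = 1.2545 + 2.1563 = 3.4108
W = L/λ = 3.4108/6.9 = 0.4943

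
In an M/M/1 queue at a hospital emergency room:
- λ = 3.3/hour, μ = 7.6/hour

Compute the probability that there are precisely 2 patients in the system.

ρ = λ/μ = 3.3/7.6 = 0.4342
P(n) = (1-ρ)ρⁿ
P(2) = (1-0.4342) × 0.4342^2
P(2) = 0.5658 × 0.1885
P(2) = 0.1067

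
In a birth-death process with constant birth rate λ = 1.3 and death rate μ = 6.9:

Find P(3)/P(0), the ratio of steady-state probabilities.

For constant rates: P(n)/P(0) = (λ/μ)^n
P(3)/P(0) = (1.3/6.9)^3 = 0.18841^3 = 0.006688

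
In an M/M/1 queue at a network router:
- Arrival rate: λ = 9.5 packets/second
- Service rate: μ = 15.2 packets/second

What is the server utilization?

Server utilization: ρ = λ/μ
ρ = 9.5/15.2 = 0.6250
The server is busy 62.50% of the time.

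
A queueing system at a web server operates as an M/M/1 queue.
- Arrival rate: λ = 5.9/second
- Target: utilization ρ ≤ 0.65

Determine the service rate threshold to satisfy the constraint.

ρ = λ/μ, so μ = λ/ρ
μ ≥ 5.9/0.65 = 9.0769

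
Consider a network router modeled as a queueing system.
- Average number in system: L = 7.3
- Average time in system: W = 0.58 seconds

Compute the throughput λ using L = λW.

Little's Law: L = λW, so λ = L/W
λ = 7.3/0.58 = 12.5862 packets/second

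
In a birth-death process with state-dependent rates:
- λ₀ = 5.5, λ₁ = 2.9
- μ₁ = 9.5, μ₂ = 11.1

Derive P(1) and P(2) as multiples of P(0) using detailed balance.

Balance equations:
State 0: λ₀P₀ = μ₁P₁ → P₁ = (λ₀/μ₁)P₀ = (5.5/9.5)P₀ = 0.5789P₀
State 1: P₂ = (λ₀λ₁)/(μ₁μ₂)P₀ = (5.5×2.9)/(9.5×11.1)P₀ = 0.1513P₀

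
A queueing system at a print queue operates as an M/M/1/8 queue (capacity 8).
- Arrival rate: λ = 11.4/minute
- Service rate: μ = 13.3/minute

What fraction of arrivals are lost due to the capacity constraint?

ρ = λ/μ = 11.4/13.3 = 0.85714
P₀ = (1-ρ)/(1-ρ^(K+1)) = (1-0.85714)/(1-0.85714^9) = 0.14286/0.75027 = 0.1904
P_K = P₀×ρ^K = 0.19041 × 0.85714^8 = 0.19041 × 0.29135 = 0.05548
Blocking probability = 5.55%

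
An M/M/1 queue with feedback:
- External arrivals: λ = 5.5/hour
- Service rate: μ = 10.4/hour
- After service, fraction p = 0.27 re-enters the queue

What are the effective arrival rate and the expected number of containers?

Effective arrival rate: λ_eff = λ/(1-p) = 5.5/(1-0.27) = 5.5/0.73 = 7.53425
ρ = λ_eff/μ = 7.53425/10.4 = 0.72445
L = ρ/(1-ρ) = 0.72445/(1-0.72445) = 2.6291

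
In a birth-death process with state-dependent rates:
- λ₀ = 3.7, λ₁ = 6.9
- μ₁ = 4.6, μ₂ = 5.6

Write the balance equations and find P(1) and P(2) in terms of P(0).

Balance equations:
State 0: λ₀P₀ = μ₁P₁ → P₁ = (λ₀/μ₁)P₀ = (3.7/4.6)P₀ = 0.8043P₀
State 1: P₂ = (λ₀λ₁)/(μ₁μ₂)P₀ = (3.7×6.9)/(4.6×5.6)P₀ = 0.9911P₀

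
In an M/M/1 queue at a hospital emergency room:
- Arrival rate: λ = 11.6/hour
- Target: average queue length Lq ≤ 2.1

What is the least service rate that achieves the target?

For M/M/1: Lq = λ²/(μ(μ-λ))
Need Lq ≤ 2.1, i.e. μ(μ-λ) ≥ λ²/2.1
μ² - 11.6μ - 134.56/2.1 ≥ 0  →  μ² - 11.6μ - 64.07619048 ≥ 0
Quadratic formula (positive root): μ = [λ + √(λ² + 4×64.07619048)]/2
Discriminant: 134.56 + 4×64.07619048 = 390.8647619, √390.8647619 = 19.770299995
μ ≥ (11.6 + 19.770299995)/2 = 15.6851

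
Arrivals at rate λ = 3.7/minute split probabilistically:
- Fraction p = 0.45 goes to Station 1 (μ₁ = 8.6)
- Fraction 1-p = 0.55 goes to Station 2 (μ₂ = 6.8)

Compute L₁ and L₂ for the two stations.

Effective rates: λ₁ = 3.7×0.45 = 1.665, λ₂ = 3.7×0.55 = 2.035
Station 1: ρ₁ = 1.665/8.6 = 0.1936, L₁ = ρ₁/(1-ρ₁) = 0.1936/(1-0.1936) = 0.2401
Station 2: ρ₂ = 2.035/6.8 = 0.2993, L₂ = ρ₂/(1-ρ₂) = 0.2993/(1-0.2993) = 0.4271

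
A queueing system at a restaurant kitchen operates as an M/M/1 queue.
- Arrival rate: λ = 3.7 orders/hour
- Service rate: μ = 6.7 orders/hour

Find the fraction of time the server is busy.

Server utilization: ρ = λ/μ
ρ = 3.7/6.7 = 0.5522
The server is busy 55.22% of the time.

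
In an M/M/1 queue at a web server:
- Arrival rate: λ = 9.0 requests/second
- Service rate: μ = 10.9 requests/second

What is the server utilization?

Server utilization: ρ = λ/μ
ρ = 9.0/10.9 = 0.8257
The server is busy 82.57% of the time.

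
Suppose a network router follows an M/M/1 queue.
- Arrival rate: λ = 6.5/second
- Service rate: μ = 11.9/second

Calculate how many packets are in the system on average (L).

ρ = λ/μ = 6.5/11.9 = 0.5462
For M/M/1: L = λ/(μ-λ)
L = 6.5/(11.9-6.5) = 6.5/5.40
L = 1.2037 packets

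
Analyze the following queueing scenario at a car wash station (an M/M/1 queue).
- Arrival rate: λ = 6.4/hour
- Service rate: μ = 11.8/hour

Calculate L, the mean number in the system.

ρ = λ/μ = 6.4/11.8 = 0.5424
For M/M/1: L = λ/(μ-λ)
L = 6.4/(11.8-6.4) = 6.4/5.40
L = 1.1852 cars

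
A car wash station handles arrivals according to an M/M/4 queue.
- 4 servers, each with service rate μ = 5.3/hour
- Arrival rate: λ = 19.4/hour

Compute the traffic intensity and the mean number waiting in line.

Traffic intensity: ρ = λ/(cμ) = 19.4/(4×5.3) = 0.9151
Since ρ = 0.9151 < 1, system is stable.
Offered load a = λ/μ = cρ = 19.4/5.3 = 3.6604
P₀ = [ Σₙ₌₀^3 aⁿ/n! + a^4/(4!(1-ρ)) ]⁻¹
Σ = a^0/0! + a^1/1! + a^2/2! + a^3/3! = 1.0000 + 3.6604 + 6.6992 + 8.1738 = 19.5334
a^4/(4!(1-ρ)) = 179.5161/(24 × 0.08490566) = 88.0959
P₀ = 1/(19.5334 + 88.0959) = 0.009291
Lq = P₀·a^4·ρ / (4!(1-ρ)²) = 0.0092912 × 179.5161 × 0.91509 / (24 × 0.0072090) = 8.8217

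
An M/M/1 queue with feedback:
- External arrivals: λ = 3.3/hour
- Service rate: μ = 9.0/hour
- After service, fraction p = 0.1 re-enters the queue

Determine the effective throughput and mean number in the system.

Effective arrival rate: λ_eff = λ/(1-p) = 3.3/(1-0.1) = 3.3/0.90 = 3.6667
ρ = λ_eff/μ = 3.6667/9.0 = 0.4074
L = ρ/(1-ρ) = 0.4074/(1-0.4074) = 0.6875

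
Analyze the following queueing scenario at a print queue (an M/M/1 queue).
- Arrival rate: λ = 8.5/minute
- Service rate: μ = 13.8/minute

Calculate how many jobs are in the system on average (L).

ρ = λ/μ = 8.5/13.8 = 0.6159
For M/M/1: L = λ/(μ-λ)
L = 8.5/(13.8-8.5) = 8.5/5.30
L = 1.6038 jobs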